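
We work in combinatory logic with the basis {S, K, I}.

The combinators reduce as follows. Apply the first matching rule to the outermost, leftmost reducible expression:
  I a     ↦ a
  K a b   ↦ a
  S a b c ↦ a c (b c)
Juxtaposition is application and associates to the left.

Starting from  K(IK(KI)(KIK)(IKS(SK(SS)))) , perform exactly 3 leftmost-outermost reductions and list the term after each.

  start: K(IK(KI)(KIK)(IKS(SK(SS))))
  →1  K(K(KI)(KIK)(IKS(SK(SS))))
  →2  K(KI(IKS(SK(SS))))
  →3  KI

Answer: after 3 steps: KI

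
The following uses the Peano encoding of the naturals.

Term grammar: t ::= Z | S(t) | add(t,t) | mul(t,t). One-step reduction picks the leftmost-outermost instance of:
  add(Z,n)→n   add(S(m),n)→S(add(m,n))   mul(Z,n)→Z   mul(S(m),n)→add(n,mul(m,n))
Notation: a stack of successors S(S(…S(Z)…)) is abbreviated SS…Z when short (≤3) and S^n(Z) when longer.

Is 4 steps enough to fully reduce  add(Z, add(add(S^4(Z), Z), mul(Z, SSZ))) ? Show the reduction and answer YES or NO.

  start: add(Z, add(add(S^4(Z), Z), mul(Z, SSZ)))
  →1  add(add(S^4(Z), Z), mul(Z, SSZ))
  →2  add(S(add(SSSZ, Z)), mul(Z, SSZ))
  →3  S(add(add(SSSZ, Z), mul(Z, SSZ)))
  →4  S(add(S(add(SSZ, Z)), mul(Z, SSZ)))

Answer: NO — after 4 steps the term is S(add(S(add(SSZ, Z)), mul(Z, SSZ))), not yet normal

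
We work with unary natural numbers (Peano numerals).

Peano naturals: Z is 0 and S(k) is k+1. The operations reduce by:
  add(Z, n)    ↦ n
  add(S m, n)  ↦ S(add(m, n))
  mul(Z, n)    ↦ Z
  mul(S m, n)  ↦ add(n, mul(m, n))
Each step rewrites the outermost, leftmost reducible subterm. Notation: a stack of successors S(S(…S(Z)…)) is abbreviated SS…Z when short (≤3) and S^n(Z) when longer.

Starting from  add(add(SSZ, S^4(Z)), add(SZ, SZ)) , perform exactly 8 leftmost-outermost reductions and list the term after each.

Answer: after 8 steps: S(S(S(S(S(add(SZ, add(SZ, SZ)))))))

Working:
  start: add(add(SSZ, S^4(Z)), add(SZ, SZ))
  step 1: add(S(add(SZ, S^4(Z))), add(SZ, SZ))
  step 2: S(add(add(SZ, S^4(Z)), add(SZ, SZ)))
  step 3: S(add(S(add(Z, S^4(Z))), add(SZ, SZ)))
  step 4: S(S(add(add(Z, S^4(Z)), add(SZ, SZ))))
  step 5: S(S(add(S^4(Z), add(SZ, SZ))))
  step 6: S(S(S(add(SSSZ, add(SZ, SZ)))))
  step 7: S(S(S(S(add(SSZ, add(SZ, SZ))))))
  step 8: S(S(S(S(S(add(SZ, add(SZ, SZ)))))))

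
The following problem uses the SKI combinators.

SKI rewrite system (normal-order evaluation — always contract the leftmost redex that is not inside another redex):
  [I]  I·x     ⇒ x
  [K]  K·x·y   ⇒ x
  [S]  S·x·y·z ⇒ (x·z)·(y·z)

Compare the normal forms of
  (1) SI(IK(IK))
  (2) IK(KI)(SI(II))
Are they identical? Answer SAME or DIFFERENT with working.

Term A:
  start: SI(IK(IK))
  [1] SI(K(IK))
  [2] SI(KK)

Term B:
  start: IK(KI)(SI(II))
  [1] K(KI)(SI(II))
  [2] KI

Answer: DIFFERENT — A ⇓ SI(KK), B ⇓ KI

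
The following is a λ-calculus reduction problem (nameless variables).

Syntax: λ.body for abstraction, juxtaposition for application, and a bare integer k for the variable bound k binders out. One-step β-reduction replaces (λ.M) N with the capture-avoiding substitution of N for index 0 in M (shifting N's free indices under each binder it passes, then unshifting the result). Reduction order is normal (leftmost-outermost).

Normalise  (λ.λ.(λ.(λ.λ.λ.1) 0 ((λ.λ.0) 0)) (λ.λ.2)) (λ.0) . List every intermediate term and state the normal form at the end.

  start: (λ.λ.(λ.(λ.λ.λ.1) 0 ((λ.λ.0) 0)) (λ.λ.2)) (λ.0)
  →1  λ.(λ.(λ.λ.λ.1) 0 ((λ.λ.0) 0)) (λ.λ.2)
  →2  λ.(λ.λ.λ.1) (λ.λ.2) ((λ.λ.0) (λ.λ.2))
  →3  λ.(λ.λ.1) ((λ.λ.0) (λ.λ.2))
  →4  λ.λ.(λ.λ.0) (λ.λ.3)
  →5  λ.λ.λ.0

Answer: normal form = λ.λ.λ.0  (in 5 steps)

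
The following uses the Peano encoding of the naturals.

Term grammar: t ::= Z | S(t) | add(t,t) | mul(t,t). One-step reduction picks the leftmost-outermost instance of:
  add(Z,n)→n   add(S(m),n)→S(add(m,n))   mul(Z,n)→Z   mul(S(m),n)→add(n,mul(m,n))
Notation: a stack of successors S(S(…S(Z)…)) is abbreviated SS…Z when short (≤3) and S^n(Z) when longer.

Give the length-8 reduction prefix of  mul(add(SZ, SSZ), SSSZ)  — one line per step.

Answer: after 8 steps: S(S(S(add(SSSZ, mul(SZ, SSSZ)))))

Reduction:
  start: mul(add(SZ, SSZ), SSSZ)
  →1  mul(S(add(Z, SSZ)), SSSZ)
  →2  add(SSSZ, mul(add(Z, SSZ), SSSZ))
  →3  S(add(SSZ, mul(add(Z, SSZ), SSSZ)))
  →4  S(S(add(SZ, mul(add(Z, SSZ), SSSZ))))
  →5  S(S(S(add(Z, mul(add(Z, SSZ), SSSZ)))))
  →6  S(S(S(mul(add(Z, SSZ), SSSZ))))
  →7  S(S(S(mul(SSZ, SSSZ))))
  →8  S(S(S(add(SSSZ, mul(SZ, SSSZ)))))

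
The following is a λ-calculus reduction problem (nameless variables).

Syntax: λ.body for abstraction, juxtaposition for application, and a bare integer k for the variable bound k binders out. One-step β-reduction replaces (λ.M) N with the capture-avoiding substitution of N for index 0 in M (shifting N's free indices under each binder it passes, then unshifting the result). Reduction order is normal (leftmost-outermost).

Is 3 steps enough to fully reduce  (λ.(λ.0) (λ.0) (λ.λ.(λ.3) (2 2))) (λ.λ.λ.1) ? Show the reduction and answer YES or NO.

  start: (λ.(λ.0) (λ.0) (λ.λ.(λ.3) (2 2))) (λ.λ.λ.1)
  [1] (λ.0) (λ.0) (λ.λ.(λ.λ.λ.λ.1) ((λ.λ.λ.1) (λ.λ.λ.1)))
  [2] (λ.0) (λ.λ.(λ.λ.λ.λ.1) ((λ.λ.λ.1) (λ.λ.λ.1)))
  [3] λ.λ.(λ.λ.λ.λ.1) ((λ.λ.λ.1) (λ.λ.λ.1))

Answer: NO — after 3 steps the term is λ.λ.(λ.λ.λ.λ.1) ((λ.λ.λ.1) (λ.λ.λ.1)), not yet normal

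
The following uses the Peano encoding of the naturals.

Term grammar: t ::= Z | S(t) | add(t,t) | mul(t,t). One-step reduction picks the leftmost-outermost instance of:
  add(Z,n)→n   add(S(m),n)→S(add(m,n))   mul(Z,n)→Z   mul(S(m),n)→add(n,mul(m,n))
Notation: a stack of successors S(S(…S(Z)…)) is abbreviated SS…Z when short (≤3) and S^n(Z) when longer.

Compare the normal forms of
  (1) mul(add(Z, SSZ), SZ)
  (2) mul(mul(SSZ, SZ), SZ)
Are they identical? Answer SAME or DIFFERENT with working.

Term A:
  start: mul(add(Z, SSZ), SZ)
  [1] mul(SSZ, SZ)
  [2] add(SZ, mul(SZ, SZ))
  [3] S(add(Z, mul(SZ, SZ)))
  [4] S(mul(SZ, SZ))
  [5] S(add(SZ, mul(Z, SZ)))
  [6] S(S(add(Z, mul(Z, SZ))))
  [7] S(S(mul(Z, SZ)))
  [8] SSZ

Term B:
  start: mul(mul(SSZ, SZ), SZ)
  [1] mul(add(SZ, mul(SZ, SZ)), SZ)
  [2] mul(S(add(Z, mul(SZ, SZ))), SZ)
  [3] add(SZ, mul(add(Z, mul(SZ, SZ)), SZ))
  [4] S(add(Z, mul(add(Z, mul(SZ, SZ)), SZ)))
  [5] S(mul(add(Z, mul(SZ, SZ)), SZ))
  [6] S(mul(mul(SZ, SZ), SZ))
  [7] S(mul(add(SZ, mul(Z, SZ)), SZ))
  [8] S(mul(S(add(Z, mul(Z, SZ))), SZ))
  [9] S(add(SZ, mul(add(Z, mul(Z, SZ)), SZ)))
  [10] S(S(add(Z, mul(add(Z, mul(Z, SZ)), SZ))))
  [11] S(S(mul(add(Z, mul(Z, SZ)), SZ)))
  [12] S(S(mul(mul(Z, SZ), SZ)))
  [13] S(S(mul(Z, SZ)))
  [14] SSZ

Answer: SAME — A ⇓ SSZ, B ⇓ SSZ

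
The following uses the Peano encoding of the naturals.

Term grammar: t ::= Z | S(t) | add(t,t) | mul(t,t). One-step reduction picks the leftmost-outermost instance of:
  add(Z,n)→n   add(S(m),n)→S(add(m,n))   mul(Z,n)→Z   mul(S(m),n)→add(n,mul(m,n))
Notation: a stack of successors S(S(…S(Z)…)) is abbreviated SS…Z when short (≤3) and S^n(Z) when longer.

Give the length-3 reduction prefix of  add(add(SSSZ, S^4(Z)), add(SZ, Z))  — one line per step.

  start: add(add(SSSZ, S^4(Z)), add(SZ, Z))
  step 1: add(S(add(SSZ, S^4(Z))), add(SZ, Z))
  step 2: S(add(add(SSZ, S^4(Z)), add(SZ, Z)))
  step 3: S(add(S(add(SZ, S^4(Z))), add(SZ, Z)))

Answer: after 3 steps: S(add(S(add(SZ, S^4(Z))), add(SZ, Z)))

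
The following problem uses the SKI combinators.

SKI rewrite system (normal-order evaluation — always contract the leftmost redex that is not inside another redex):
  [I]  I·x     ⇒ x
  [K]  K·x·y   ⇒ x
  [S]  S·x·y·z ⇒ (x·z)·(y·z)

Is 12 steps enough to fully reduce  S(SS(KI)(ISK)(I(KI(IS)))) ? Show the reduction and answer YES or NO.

Answer: YES — reaches normal form SI in 9 ≤ 12 steps

Derivation:
  start: S(SS(KI)(ISK)(I(KI(IS))))
  [1] S(S(ISK)(KI(ISK))(I(KI(IS))))
  [2] S(ISK(I(KI(IS)))(KI(ISK)(I(KI(IS)))))
  [3] S(SK(I(KI(IS)))(KI(ISK)(I(KI(IS)))))
  [4] S(K(KI(ISK)(I(KI(IS))))(I(KI(IS))(KI(ISK)(I(KI(IS))))))
  [5] S(KI(ISK)(I(KI(IS))))
  [6] S(I(I(KI(IS))))
  [7] S(I(KI(IS)))
  [8] S(KI(IS))
  [9] SI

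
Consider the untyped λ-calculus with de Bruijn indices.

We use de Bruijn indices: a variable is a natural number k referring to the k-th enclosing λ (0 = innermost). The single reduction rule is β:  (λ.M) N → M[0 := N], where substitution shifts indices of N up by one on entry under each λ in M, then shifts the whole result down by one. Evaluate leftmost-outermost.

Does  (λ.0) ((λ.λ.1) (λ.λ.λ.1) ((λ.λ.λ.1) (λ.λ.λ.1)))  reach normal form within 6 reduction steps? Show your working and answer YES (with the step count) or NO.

Answer: YES — reaches normal form λ.λ.λ.1 in 3 ≤ 6 steps

Working:
  start: (λ.0) ((λ.λ.1) (λ.λ.λ.1) ((λ.λ.λ.1) (λ.λ.λ.1)))
  →1  (λ.λ.1) (λ.λ.λ.1) ((λ.λ.λ.1) (λ.λ.λ.1))
  →2  (λ.λ.λ.λ.1) ((λ.λ.λ.1) (λ.λ.λ.1))
  →3  λ.λ.λ.1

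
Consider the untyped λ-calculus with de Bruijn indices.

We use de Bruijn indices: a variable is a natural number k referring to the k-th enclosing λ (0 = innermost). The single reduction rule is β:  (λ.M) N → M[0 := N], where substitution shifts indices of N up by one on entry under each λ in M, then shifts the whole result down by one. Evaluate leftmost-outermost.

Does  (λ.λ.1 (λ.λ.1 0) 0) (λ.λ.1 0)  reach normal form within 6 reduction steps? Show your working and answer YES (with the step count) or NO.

Answer: YES — reaches normal form λ.λ.1 0 in 4 ≤ 6 steps

Working:
  start: (λ.λ.1 (λ.λ.1 0) 0) (λ.λ.1 0)
  step 1: λ.(λ.λ.1 0) (λ.λ.1 0) 0
  step 2: λ.(λ.(λ.λ.1 0) 0) 0
  step 3: λ.(λ.λ.1 0) 0
  step 4: λ.λ.1 0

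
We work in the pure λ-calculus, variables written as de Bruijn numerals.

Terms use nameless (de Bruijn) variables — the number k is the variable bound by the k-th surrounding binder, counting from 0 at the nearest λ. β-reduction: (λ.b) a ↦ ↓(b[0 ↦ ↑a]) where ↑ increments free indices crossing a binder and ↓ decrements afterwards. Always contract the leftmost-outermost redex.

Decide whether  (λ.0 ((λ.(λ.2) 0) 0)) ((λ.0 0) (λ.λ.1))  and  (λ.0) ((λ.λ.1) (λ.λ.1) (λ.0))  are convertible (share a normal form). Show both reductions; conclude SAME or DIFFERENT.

Answer: SAME — A ⇓ λ.λ.1, B ⇓ λ.λ.1

Derivation:
Term A:
  start: (λ.0 ((λ.(λ.2) 0) 0)) ((λ.0 0) (λ.λ.1))
  [1] (λ.0 0) (λ.λ.1) ((λ.(λ.(λ.0 0) (λ.λ.1)) 0) ((λ.0 0) (λ.λ.1)))
  [2] (λ.λ.1) (λ.λ.1) ((λ.(λ.(λ.0 0) (λ.λ.1)) 0) ((λ.0 0) (λ.λ.1)))
  [3] (λ.λ.λ.1) ((λ.(λ.(λ.0 0) (λ.λ.1)) 0) ((λ.0 0) (λ.λ.1)))
  [4] λ.λ.1

Term B:
  start: (λ.0) ((λ.λ.1) (λ.λ.1) (λ.0))
  [1] (λ.λ.1) (λ.λ.1) (λ.0)
  [2] (λ.λ.λ.1) (λ.0)
  [3] λ.λ.1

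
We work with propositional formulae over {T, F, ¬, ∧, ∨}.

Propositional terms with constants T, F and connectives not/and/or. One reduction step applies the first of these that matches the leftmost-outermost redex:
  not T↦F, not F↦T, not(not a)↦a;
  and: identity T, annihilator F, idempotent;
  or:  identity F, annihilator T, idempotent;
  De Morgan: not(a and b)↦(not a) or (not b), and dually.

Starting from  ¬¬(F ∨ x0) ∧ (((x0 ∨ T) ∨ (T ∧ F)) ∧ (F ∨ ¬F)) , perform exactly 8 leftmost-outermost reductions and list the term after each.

Answer: after 8 steps: x0

Derivation:
  start: ¬¬(F ∨ x0) ∧ (((x0 ∨ T) ∨ (T ∧ F)) ∧ (F ∨ ¬F))
  step 1: (F ∨ x0) ∧ (((x0 ∨ T) ∨ (T ∧ F)) ∧ (F ∨ ¬F))
  step 2: x0 ∧ (((x0 ∨ T) ∨ (T ∧ F)) ∧ (F ∨ ¬F))
  step 3: x0 ∧ ((T ∨ (T ∧ F)) ∧ (F ∨ ¬F))
  step 4: x0 ∧ (T ∧ (F ∨ ¬F))
  step 5: x0 ∧ (F ∨ ¬F)
  step 6: x0 ∧ ¬F
  step 7: x0 ∧ T
  step 8: x0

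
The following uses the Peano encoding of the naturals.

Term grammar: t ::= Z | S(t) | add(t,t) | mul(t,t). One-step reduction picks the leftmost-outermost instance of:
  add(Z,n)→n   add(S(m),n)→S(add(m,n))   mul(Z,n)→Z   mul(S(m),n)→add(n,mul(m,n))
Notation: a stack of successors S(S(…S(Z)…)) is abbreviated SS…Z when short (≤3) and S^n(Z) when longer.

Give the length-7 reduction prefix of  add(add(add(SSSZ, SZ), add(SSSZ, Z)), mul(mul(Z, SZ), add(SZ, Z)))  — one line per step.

Answer: after 7 steps: S(S(add(add(S(add(Z, SZ)), add(SSSZ, Z)), mul(mul(Z, SZ), add(SZ, Z)))))

Derivation:
  start: add(add(add(SSSZ, SZ), add(SSSZ, Z)), mul(mul(Z, SZ), add(SZ, Z)))
  step 1: add(add(S(add(SSZ, SZ)), add(SSSZ, Z)), mul(mul(Z, SZ), add(SZ, Z)))
  step 2: add(S(add(add(SSZ, SZ), add(SSSZ, Z))), mul(mul(Z, SZ), add(SZ, Z)))
  step 3: S(add(add(add(SSZ, SZ), add(SSSZ, Z)), mul(mul(Z, SZ), add(SZ, Z))))
  step 4: S(add(add(S(add(SZ, SZ)), add(SSSZ, Z)), mul(mul(Z, SZ), add(SZ, Z))))
  step 5: S(add(S(add(add(SZ, SZ), add(SSSZ, Z))), mul(mul(Z, SZ), add(SZ, Z))))
  step 6: S(S(add(add(add(SZ, SZ), add(SSSZ, Z)), mul(mul(Z, SZ), add(SZ, Z)))))
  step 7: S(S(add(add(S(add(Z, SZ)), add(SSSZ, Z)), mul(mul(Z, SZ), add(SZ, Z)))))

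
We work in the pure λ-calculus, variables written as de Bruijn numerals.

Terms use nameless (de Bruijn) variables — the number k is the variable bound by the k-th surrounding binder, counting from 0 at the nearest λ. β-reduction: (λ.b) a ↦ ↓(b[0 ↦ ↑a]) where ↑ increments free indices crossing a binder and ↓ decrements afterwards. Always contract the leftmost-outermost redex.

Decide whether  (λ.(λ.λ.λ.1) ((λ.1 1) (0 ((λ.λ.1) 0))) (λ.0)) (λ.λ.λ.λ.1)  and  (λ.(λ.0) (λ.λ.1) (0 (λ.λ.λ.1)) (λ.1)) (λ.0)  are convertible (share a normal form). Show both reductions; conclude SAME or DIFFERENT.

Term A:
  start: (λ.(λ.λ.λ.1) ((λ.1 1) (0 ((λ.λ.1) 0))) (λ.0)) (λ.λ.λ.λ.1)
  step 1: (λ.λ.λ.1) ((λ.(λ.λ.λ.λ.1) (λ.λ.λ.λ.1)) ((λ.λ.λ.λ.1) ((λ.λ.1) (λ.λ.λ.λ.1)))) (λ.0)
  step 2: (λ.λ.1) (λ.0)
  step 3: λ.λ.0

Term B:
  start: (λ.(λ.0) (λ.λ.1) (0 (λ.λ.λ.1)) (λ.1)) (λ.0)
  step 1: (λ.0) (λ.λ.1) ((λ.0) (λ.λ.λ.1)) (λ.λ.0)
  step 2: (λ.λ.1) ((λ.0) (λ.λ.λ.1)) (λ.λ.0)
  step 3: (λ.(λ.0) (λ.λ.λ.1)) (λ.λ.0)
  step 4: (λ.0) (λ.λ.λ.1)
  step 5: λ.λ.λ.1

Answer: DIFFERENT — A ⇓ λ.λ.0, B ⇓ λ.λ.λ.1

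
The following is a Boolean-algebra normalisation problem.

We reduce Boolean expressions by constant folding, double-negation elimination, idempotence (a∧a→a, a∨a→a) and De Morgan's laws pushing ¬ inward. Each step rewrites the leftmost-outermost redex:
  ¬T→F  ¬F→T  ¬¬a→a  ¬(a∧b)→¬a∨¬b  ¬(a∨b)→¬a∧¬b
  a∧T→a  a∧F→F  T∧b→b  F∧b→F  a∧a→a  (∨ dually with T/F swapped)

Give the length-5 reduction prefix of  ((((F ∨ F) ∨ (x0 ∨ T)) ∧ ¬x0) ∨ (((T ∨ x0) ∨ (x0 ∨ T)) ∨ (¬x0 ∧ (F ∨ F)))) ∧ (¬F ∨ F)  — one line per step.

Answer: after 5 steps: (¬x0 ∨ ((T ∨ (x0 ∨ T)) ∨ (¬x0 ∧ (F ∨ F)))) ∧ (¬F ∨ F)

Reduction:
  start: ((((F ∨ F) ∨ (x0 ∨ T)) ∧ ¬x0) ∨ (((T ∨ x0) ∨ (x0 ∨ T)) ∨ (¬x0 ∧ (F ∨ F)))) ∧ (¬F ∨ F)
  step 1: (((F ∨ (x0 ∨ T)) ∧ ¬x0) ∨ (((T ∨ x0) ∨ (x0 ∨ T)) ∨ (¬x0 ∧ (F ∨ F)))) ∧ (¬F ∨ F)
  step 2: (((x0 ∨ T) ∧ ¬x0) ∨ (((T ∨ x0) ∨ (x0 ∨ T)) ∨ (¬x0 ∧ (F ∨ F)))) ∧ (¬F ∨ F)
  step 3: ((T ∧ ¬x0) ∨ (((T ∨ x0) ∨ (x0 ∨ T)) ∨ (¬x0 ∧ (F ∨ F)))) ∧ (¬F ∨ F)
  step 4: (¬x0 ∨ (((T ∨ x0) ∨ (x0 ∨ T)) ∨ (¬x0 ∧ (F ∨ F)))) ∧ (¬F ∨ F)
  step 5: (¬x0 ∨ ((T ∨ (x0 ∨ T)) ∨ (¬x0 ∧ (F ∨ F)))) ∧ (¬F ∨ F)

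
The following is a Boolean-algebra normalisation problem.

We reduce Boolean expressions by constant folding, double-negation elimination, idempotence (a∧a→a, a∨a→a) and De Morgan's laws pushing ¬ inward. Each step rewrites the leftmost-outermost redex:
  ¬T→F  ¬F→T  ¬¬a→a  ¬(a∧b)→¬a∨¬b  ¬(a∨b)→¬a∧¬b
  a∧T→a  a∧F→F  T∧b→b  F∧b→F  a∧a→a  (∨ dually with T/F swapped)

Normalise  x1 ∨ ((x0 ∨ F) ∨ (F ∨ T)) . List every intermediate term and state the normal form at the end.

Answer: normal form = T  (in 4 steps)

Working:
  start: x1 ∨ ((x0 ∨ F) ∨ (F ∨ T))
  [1] x1 ∨ (x0 ∨ (F ∨ T))
  [2] x1 ∨ (x0 ∨ T)
  [3] x1 ∨ T
  [4] T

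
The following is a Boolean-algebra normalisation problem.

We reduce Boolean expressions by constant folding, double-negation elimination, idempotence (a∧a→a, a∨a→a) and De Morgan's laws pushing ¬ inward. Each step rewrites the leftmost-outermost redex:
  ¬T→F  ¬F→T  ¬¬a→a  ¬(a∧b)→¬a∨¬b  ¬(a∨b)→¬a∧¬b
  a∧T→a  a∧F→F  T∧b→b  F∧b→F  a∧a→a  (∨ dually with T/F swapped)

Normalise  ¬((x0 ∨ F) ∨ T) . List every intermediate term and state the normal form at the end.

  start: ¬((x0 ∨ F) ∨ T)
  step 1: ¬(x0 ∨ F) ∧ ¬T
  step 2: (¬x0 ∧ ¬F) ∧ ¬T
  step 3: (¬x0 ∧ T) ∧ ¬T
  step 4: ¬x0 ∧ ¬T
  step 5: ¬x0 ∧ F
  step 6: F

Answer: normal form = F  (in 6 steps)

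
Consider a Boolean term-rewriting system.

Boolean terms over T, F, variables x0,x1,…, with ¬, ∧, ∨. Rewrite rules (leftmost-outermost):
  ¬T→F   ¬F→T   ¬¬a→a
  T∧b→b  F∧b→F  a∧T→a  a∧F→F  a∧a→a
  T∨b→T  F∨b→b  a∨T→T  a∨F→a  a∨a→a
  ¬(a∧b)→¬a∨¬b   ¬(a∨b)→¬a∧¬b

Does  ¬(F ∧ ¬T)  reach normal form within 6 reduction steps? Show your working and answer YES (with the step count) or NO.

Answer: YES — reaches normal form T in 3 ≤ 6 steps

Derivation:
  start: ¬(F ∧ ¬T)
  step 1: ¬F ∨ ¬¬T
  step 2: T ∨ ¬¬T
  step 3: T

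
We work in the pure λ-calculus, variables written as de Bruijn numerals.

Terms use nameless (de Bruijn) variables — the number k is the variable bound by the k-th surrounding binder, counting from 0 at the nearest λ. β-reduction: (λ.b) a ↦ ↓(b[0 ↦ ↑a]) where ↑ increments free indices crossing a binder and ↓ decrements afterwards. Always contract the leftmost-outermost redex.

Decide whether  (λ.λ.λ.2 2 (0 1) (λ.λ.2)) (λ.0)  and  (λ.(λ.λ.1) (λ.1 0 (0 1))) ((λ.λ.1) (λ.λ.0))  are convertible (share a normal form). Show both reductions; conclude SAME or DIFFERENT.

Answer: DIFFERENT — A ⇓ λ.λ.0 1 (λ.λ.2), B ⇓ λ.λ.λ.0

Working:
Term A:
  start: (λ.λ.λ.2 2 (0 1) (λ.λ.2)) (λ.0)
  [1] λ.λ.(λ.0) (λ.0) (0 1) (λ.λ.2)
  [2] λ.λ.(λ.0) (0 1) (λ.λ.2)
  [3] λ.λ.0 1 (λ.λ.2)

Term B:
  start: (λ.(λ.λ.1) (λ.1 0 (0 1))) ((λ.λ.1) (λ.λ.0))
  [1] (λ.λ.1) (λ.(λ.λ.1) (λ.λ.0) 0 (0 ((λ.λ.1) (λ.λ.0))))
  [2] λ.λ.(λ.λ.1) (λ.λ.0) 0 (0 ((λ.λ.1) (λ.λ.0)))
  [3] λ.λ.(λ.λ.λ.0) 0 (0 ((λ.λ.1) (λ.λ.0)))
  [4] λ.λ.(λ.λ.0) (0 ((λ.λ.1) (λ.λ.0)))
  [5] λ.λ.λ.0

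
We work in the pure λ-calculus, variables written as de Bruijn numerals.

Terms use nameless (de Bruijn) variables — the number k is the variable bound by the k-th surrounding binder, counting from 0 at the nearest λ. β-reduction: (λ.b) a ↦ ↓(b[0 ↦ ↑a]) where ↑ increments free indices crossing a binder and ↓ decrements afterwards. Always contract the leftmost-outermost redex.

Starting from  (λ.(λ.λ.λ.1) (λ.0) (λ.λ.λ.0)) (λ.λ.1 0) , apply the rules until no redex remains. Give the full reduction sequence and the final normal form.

  start: (λ.(λ.λ.λ.1) (λ.0) (λ.λ.λ.0)) (λ.λ.1 0)
  →1  (λ.λ.λ.1) (λ.0) (λ.λ.λ.0)
  →2  (λ.λ.1) (λ.λ.λ.0)
  →3  λ.λ.λ.λ.0

Answer: normal form = λ.λ.λ.λ.0  (in 3 steps)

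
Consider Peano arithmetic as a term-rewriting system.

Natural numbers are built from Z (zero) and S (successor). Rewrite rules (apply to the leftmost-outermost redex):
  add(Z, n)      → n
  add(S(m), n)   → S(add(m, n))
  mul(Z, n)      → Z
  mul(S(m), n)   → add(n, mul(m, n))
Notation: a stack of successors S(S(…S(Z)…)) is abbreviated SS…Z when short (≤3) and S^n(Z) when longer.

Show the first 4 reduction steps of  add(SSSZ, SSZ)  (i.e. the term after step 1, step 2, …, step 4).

Answer: after 4 steps: S^5(Z)

Derivation:
  start: add(SSSZ, SSZ)
  step 1: S(add(SSZ, SSZ))
  step 2: S(S(add(SZ, SSZ)))
  step 3: S(S(S(add(Z, SSZ))))
  step 4: S^5(Z)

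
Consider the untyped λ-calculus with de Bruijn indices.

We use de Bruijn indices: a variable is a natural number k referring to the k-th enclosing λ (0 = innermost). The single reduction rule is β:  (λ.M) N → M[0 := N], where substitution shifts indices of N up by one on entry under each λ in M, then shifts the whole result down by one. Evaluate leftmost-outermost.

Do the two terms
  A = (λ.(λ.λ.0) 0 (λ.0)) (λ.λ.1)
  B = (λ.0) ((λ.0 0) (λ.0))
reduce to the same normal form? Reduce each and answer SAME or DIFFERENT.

Term A:
  start: (λ.(λ.λ.0) 0 (λ.0)) (λ.λ.1)
  →1  (λ.λ.0) (λ.λ.1) (λ.0)
  →2  (λ.0) (λ.0)
  →3  λ.0

Term B:
  start: (λ.0) ((λ.0 0) (λ.0))
  →1  (λ.0 0) (λ.0)
  →2  (λ.0) (λ.0)
  →3  λ.0

Answer: SAME — A ⇓ λ.0, B ⇓ λ.0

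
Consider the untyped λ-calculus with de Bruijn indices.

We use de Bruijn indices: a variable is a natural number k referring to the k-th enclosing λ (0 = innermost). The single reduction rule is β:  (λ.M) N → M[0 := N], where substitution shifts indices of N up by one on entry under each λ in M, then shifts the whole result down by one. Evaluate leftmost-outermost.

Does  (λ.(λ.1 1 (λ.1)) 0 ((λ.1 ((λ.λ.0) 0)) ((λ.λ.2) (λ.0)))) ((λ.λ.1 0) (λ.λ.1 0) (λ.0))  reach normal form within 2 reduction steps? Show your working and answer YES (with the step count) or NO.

Answer: NO — after 2 steps the term is (λ.λ.1 0) (λ.λ.1 0) (λ.0) ((λ.λ.1 0) (λ.λ.1 0) (λ.0)) (λ.(λ.λ.1 0) (λ.λ.1 0) (λ.0)) ((λ.(λ.λ.1 0) (λ.λ.1 0) (λ.0) ((λ.λ.0) 0)) ((λ.λ.(λ.λ.1 0) (λ.λ.1 0) (λ.0)) (λ.0))), not yet normal

Derivation:
  start: (λ.(λ.1 1 (λ.1)) 0 ((λ.1 ((λ.λ.0) 0)) ((λ.λ.2) (λ.0)))) ((λ.λ.1 0) (λ.λ.1 0) (λ.0))
  [1] (λ.(λ.λ.1 0) (λ.λ.1 0) (λ.0) ((λ.λ.1 0) (λ.λ.1 0) (λ.0)) (λ.1)) ((λ.λ.1 0) (λ.λ.1 0) (λ.0)) ((λ.(λ.λ.1 0) (λ.λ.1 0) (λ.0) ((λ.λ.0) 0)) ((λ.λ.(λ.λ.1 0) (λ.λ.1 0) (λ.0)) (λ.0)))
  [2] (λ.λ.1 0) (λ.λ.1 0) (λ.0) ((λ.λ.1 0) (λ.λ.1 0) (λ.0)) (λ.(λ.λ.1 0) (λ.λ.1 0) (λ.0)) ((λ.(λ.λ.1 0) (λ.λ.1 0) (λ.0) ((λ.λ.0) 0)) ((λ.λ.(λ.λ.1 0) (λ.λ.1 0) (λ.0)) (λ.0)))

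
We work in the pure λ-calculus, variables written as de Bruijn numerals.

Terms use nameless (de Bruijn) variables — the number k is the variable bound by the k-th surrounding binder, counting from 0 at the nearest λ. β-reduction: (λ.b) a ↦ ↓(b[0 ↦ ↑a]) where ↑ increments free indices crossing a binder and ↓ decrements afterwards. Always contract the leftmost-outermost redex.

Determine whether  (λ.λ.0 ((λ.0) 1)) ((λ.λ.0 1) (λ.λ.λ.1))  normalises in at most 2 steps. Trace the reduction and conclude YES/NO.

  start: (λ.λ.0 ((λ.0) 1)) ((λ.λ.0 1) (λ.λ.λ.1))
  →1  λ.0 ((λ.0) ((λ.λ.0 1) (λ.λ.λ.1)))
  →2  λ.0 ((λ.λ.0 1) (λ.λ.λ.1))

Answer: NO — after 2 steps the term is λ.0 ((λ.λ.0 1) (λ.λ.λ.1)), not yet normal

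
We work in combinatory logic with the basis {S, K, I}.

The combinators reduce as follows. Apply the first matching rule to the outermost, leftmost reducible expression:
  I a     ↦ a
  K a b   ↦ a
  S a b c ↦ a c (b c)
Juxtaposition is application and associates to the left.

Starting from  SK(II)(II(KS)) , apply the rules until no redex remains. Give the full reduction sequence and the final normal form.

Answer: normal form = KS  (in 4 steps)

Derivation:
  start: SK(II)(II(KS))
  [1] K(II(KS))(II(II(KS)))
  [2] II(KS)
  [3] I(KS)
  [4] KS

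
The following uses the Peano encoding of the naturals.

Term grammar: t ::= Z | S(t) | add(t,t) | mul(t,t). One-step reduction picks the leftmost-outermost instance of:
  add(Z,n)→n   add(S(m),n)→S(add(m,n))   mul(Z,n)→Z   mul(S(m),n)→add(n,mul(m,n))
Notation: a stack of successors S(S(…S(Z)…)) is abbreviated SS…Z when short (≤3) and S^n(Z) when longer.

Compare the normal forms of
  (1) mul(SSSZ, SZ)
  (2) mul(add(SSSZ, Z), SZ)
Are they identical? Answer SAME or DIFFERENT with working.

Term A:
  start: mul(SSSZ, SZ)
  →1  add(SZ, mul(SSZ, SZ))
  →2  S(add(Z, mul(SSZ, SZ)))
  →3  S(mul(SSZ, SZ))
  →4  S(add(SZ, mul(SZ, SZ)))
  →5  S(S(add(Z, mul(SZ, SZ))))
  →6  S(S(mul(SZ, SZ)))
  →7  S(S(add(SZ, mul(Z, SZ))))
  →8  S(S(S(add(Z, mul(Z, SZ)))))
  →9  S(S(S(mul(Z, SZ))))
  →10  SSSZ

Term B:
  start: mul(add(SSSZ, Z), SZ)
  →1  mul(S(add(SSZ, Z)), SZ)
  →2  add(SZ, mul(add(SSZ, Z), SZ))
  →3  S(add(Z, mul(add(SSZ, Z), SZ)))
  →4  S(mul(add(SSZ, Z), SZ))
  →5  S(mul(S(add(SZ, Z)), SZ))
  →6  S(add(SZ, mul(add(SZ, Z), SZ)))
  →7  S(S(add(Z, mul(add(SZ, Z), SZ))))
  →8  S(S(mul(add(SZ, Z), SZ)))
  →9  S(S(mul(S(add(Z, Z)), SZ)))
  →10  S(S(add(SZ, mul(add(Z, Z), SZ))))
  →11  S(S(S(add(Z, mul(add(Z, Z), SZ)))))
  →12  S(S(S(mul(add(Z, Z), SZ))))
  →13  S(S(S(mul(Z, SZ))))
  →14  SSSZ

Answer: SAME — A ⇓ SSSZ, B ⇓ SSSZ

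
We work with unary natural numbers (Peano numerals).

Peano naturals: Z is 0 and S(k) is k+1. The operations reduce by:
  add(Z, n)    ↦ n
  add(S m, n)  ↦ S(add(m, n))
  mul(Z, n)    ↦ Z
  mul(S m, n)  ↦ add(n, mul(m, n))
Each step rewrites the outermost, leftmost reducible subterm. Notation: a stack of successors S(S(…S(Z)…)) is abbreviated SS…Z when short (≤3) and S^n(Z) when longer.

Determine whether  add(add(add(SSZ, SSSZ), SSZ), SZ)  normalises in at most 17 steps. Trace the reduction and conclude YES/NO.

  start: add(add(add(SSZ, SSSZ), SSZ), SZ)
  step 1: add(add(S(add(SZ, SSSZ)), SSZ), SZ)
  step 2: add(S(add(add(SZ, SSSZ), SSZ)), SZ)
  step 3: S(add(add(add(SZ, SSSZ), SSZ), SZ))
  step 4: S(add(add(S(add(Z, SSSZ)), SSZ), SZ))
  step 5: S(add(S(add(add(Z, SSSZ), SSZ)), SZ))
  step 6: S(S(add(add(add(Z, SSSZ), SSZ), SZ)))
  step 7: S(S(add(add(SSSZ, SSZ), SZ)))
  step 8: S(S(add(S(add(SSZ, SSZ)), SZ)))
  step 9: S(S(S(add(add(SSZ, SSZ), SZ))))
  step 10: S(S(S(add(S(add(SZ, SSZ)), SZ))))
  step 11: S(S(S(S(add(add(SZ, SSZ), SZ)))))
  step 12: S(S(S(S(add(S(add(Z, SSZ)), SZ)))))
  step 13: S(S(S(S(S(add(add(Z, SSZ), SZ))))))
  step 14: S(S(S(S(S(add(SSZ, SZ))))))
  step 15: S(S(S(S(S(S(add(SZ, SZ)))))))
  step 16: S(S(S(S(S(S(S(add(Z, SZ))))))))
  step 17: S^8(Z)

Answer: YES — reaches normal form S^8(Z) in 17 ≤ 17 steps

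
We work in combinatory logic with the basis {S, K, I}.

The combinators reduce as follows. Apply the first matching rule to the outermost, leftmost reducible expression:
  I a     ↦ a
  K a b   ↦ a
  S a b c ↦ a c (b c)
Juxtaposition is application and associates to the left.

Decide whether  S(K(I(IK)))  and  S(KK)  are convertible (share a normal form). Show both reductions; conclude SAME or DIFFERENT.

Term A:
  start: S(K(I(IK)))
  →1  S(K(IK))
  →2  S(KK)

Term B:
  start: S(KK)

Answer: SAME — A ⇓ S(KK), B ⇓ S(KK)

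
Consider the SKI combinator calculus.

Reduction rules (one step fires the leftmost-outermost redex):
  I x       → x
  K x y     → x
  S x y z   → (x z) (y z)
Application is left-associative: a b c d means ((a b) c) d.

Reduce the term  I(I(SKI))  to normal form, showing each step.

  start: I(I(SKI))
  step 1: I(SKI)
  step 2: SKI

Answer: normal form = SKI  (in 2 steps)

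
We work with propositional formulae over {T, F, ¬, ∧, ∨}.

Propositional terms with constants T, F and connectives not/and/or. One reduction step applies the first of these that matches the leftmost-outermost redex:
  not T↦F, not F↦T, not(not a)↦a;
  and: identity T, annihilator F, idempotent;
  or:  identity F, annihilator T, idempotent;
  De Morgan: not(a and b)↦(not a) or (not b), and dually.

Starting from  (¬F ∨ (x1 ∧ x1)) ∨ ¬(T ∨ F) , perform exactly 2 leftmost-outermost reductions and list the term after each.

  start: (¬F ∨ (x1 ∧ x1)) ∨ ¬(T ∨ F)
  [1] (T ∨ (x1 ∧ x1)) ∨ ¬(T ∨ F)
  [2] T ∨ ¬(T ∨ F)

Answer: after 2 steps: T ∨ ¬(T ∨ F)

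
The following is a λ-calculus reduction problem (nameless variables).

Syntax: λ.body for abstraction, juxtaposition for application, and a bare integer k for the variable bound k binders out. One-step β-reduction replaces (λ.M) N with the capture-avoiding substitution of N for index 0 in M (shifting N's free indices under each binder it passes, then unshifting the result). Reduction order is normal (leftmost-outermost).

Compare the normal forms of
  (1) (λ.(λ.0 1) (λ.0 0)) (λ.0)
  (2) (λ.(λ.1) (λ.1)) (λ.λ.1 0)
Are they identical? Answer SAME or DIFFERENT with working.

Term A:
  start: (λ.(λ.0 1) (λ.0 0)) (λ.0)
  step 1: (λ.0 (λ.0)) (λ.0 0)
  step 2: (λ.0 0) (λ.0)
  step 3: (λ.0) (λ.0)
  step 4: λ.0

Term B:
  start: (λ.(λ.1) (λ.1)) (λ.λ.1 0)
  step 1: (λ.λ.λ.1 0) (λ.λ.λ.1 0)
  step 2: λ.λ.1 0

Answer: DIFFERENT — A ⇓ λ.0, B ⇓ λ.λ.1 0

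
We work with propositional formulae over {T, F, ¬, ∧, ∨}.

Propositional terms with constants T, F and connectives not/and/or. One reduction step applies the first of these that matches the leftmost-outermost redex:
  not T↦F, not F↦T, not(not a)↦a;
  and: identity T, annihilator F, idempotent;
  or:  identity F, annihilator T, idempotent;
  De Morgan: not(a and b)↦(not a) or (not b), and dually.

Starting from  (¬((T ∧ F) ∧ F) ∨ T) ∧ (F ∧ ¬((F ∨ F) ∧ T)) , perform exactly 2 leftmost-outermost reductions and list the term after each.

  start: (¬((T ∧ F) ∧ F) ∨ T) ∧ (F ∧ ¬((F ∨ F) ∧ T))
  →1  T ∧ (F ∧ ¬((F ∨ F) ∧ T))
  →2  F ∧ ¬((F ∨ F) ∧ T)

Answer: after 2 steps: F ∧ ¬((F ∨ F) ∧ T)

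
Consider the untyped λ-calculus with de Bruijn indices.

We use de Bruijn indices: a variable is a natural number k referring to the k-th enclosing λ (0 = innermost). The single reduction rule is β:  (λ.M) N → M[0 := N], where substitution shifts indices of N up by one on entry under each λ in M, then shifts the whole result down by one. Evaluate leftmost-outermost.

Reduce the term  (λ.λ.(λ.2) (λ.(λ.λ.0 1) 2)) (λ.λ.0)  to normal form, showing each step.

Answer: normal form = λ.λ.λ.0  (in 2 steps)

Reduction:
  start: (λ.λ.(λ.2) (λ.(λ.λ.0 1) 2)) (λ.λ.0)
  step 1: λ.(λ.λ.λ.0) (λ.(λ.λ.0 1) (λ.λ.0))
  step 2: λ.λ.λ.0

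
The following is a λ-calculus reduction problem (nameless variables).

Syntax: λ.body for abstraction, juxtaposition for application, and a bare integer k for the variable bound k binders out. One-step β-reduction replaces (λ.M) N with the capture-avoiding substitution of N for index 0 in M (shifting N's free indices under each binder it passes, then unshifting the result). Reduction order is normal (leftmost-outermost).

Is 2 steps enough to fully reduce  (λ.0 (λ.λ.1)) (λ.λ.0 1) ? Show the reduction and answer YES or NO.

Answer: YES — reaches normal form λ.0 (λ.λ.1) in 2 ≤ 2 steps

Working:
  start: (λ.0 (λ.λ.1)) (λ.λ.0 1)
  [1] (λ.λ.0 1) (λ.λ.1)
  [2] λ.0 (λ.λ.1)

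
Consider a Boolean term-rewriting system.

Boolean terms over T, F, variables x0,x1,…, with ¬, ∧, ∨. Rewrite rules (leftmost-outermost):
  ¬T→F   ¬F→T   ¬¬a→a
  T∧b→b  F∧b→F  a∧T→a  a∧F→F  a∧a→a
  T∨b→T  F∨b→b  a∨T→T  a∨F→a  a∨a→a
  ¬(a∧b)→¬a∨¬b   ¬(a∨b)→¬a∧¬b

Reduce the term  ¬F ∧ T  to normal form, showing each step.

Answer: normal form = T  (in 2 steps)

Reduction:
  start: ¬F ∧ T
  step 1: ¬F
  step 2: T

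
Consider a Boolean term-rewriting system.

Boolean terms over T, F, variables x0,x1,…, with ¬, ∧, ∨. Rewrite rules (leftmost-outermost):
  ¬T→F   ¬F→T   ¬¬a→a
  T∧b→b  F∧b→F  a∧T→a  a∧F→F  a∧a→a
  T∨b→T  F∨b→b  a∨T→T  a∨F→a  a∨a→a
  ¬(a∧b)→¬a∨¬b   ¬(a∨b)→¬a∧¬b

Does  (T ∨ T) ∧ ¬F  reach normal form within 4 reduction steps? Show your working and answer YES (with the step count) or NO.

  start: (T ∨ T) ∧ ¬F
  [1] T ∧ ¬F
  [2] ¬F
  [3] T

Answer: YES — reaches normal form T in 3 ≤ 4 steps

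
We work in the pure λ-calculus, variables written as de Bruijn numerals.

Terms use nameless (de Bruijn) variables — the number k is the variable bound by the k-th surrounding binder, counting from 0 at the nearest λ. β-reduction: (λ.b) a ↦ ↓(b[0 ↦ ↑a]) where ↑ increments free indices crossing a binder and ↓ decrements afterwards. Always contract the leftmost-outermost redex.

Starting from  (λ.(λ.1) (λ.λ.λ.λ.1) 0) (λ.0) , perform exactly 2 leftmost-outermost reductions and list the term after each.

  start: (λ.(λ.1) (λ.λ.λ.λ.1) 0) (λ.0)
  →1  (λ.λ.0) (λ.λ.λ.λ.1) (λ.0)
  →2  (λ.0) (λ.0)

Answer: after 2 steps: (λ.0) (λ.0)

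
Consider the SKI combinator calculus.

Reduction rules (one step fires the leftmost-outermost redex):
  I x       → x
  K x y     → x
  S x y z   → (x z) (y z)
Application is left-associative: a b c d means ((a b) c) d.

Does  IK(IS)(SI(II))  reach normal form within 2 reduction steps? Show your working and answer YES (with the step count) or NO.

  start: IK(IS)(SI(II))
  [1] K(IS)(SI(II))
  [2] IS

Answer: NO — after 2 steps the term is IS, not yet normal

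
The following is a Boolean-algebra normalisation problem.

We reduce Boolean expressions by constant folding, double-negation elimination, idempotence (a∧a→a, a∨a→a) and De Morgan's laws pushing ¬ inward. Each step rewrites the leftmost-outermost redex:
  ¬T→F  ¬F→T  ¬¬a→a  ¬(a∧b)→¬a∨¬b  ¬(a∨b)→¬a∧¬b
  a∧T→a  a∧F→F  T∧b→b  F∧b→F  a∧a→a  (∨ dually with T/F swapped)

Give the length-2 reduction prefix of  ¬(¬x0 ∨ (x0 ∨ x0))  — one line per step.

  start: ¬(¬x0 ∨ (x0 ∨ x0))
  →1  ¬¬x0 ∧ ¬(x0 ∨ x0)
  →2  x0 ∧ ¬(x0 ∨ x0)

Answer: after 2 steps: x0 ∧ ¬(x0 ∨ x0)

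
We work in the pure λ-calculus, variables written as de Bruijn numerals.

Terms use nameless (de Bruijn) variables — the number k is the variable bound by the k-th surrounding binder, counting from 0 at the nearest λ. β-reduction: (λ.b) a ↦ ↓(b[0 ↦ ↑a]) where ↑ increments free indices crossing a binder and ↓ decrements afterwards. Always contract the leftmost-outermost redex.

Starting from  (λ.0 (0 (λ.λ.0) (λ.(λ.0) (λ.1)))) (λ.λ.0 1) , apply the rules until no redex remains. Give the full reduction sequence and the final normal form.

  start: (λ.0 (0 (λ.λ.0) (λ.(λ.0) (λ.1)))) (λ.λ.0 1)
  step 1: (λ.λ.0 1) ((λ.λ.0 1) (λ.λ.0) (λ.(λ.0) (λ.1)))
  step 2: λ.0 ((λ.λ.0 1) (λ.λ.0) (λ.(λ.0) (λ.1)))
  step 3: λ.0 ((λ.0 (λ.λ.0)) (λ.(λ.0) (λ.1)))
  step 4: λ.0 ((λ.(λ.0) (λ.1)) (λ.λ.0))
  step 5: λ.0 ((λ.0) (λ.λ.λ.0))
  step 6: λ.0 (λ.λ.λ.0)

Answer: normal form = λ.0 (λ.λ.λ.0)  (in 6 steps)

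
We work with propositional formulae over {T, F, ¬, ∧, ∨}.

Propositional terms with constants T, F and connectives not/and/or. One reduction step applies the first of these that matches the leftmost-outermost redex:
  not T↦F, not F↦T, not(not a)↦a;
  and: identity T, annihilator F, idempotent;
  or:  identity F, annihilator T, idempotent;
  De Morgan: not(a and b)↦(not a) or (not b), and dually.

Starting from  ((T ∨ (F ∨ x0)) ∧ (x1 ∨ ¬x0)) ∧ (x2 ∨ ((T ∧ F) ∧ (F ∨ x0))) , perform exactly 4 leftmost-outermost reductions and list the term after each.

Answer: after 4 steps: (x1 ∨ ¬x0) ∧ (x2 ∨ F)

Reduction:
  start: ((T ∨ (F ∨ x0)) ∧ (x1 ∨ ¬x0)) ∧ (x2 ∨ ((T ∧ F) ∧ (F ∨ x0)))
  step 1: (T ∧ (x1 ∨ ¬x0)) ∧ (x2 ∨ ((T ∧ F) ∧ (F ∨ x0)))
  step 2: (x1 ∨ ¬x0) ∧ (x2 ∨ ((T ∧ F) ∧ (F ∨ x0)))
  step 3: (x1 ∨ ¬x0) ∧ (x2 ∨ (F ∧ (F ∨ x0)))
  step 4: (x1 ∨ ¬x0) ∧ (x2 ∨ F)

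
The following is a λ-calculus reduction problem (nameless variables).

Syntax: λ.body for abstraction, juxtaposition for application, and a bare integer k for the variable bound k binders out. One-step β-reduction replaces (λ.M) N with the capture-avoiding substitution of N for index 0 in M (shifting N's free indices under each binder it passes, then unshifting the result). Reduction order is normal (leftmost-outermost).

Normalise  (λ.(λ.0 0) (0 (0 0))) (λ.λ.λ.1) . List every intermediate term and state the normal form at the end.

  start: (λ.(λ.0 0) (0 (0 0))) (λ.λ.λ.1)
  [1] (λ.0 0) ((λ.λ.λ.1) ((λ.λ.λ.1) (λ.λ.λ.1)))
  [2] (λ.λ.λ.1) ((λ.λ.λ.1) (λ.λ.λ.1)) ((λ.λ.λ.1) ((λ.λ.λ.1) (λ.λ.λ.1)))
  [3] (λ.λ.1) ((λ.λ.λ.1) ((λ.λ.λ.1) (λ.λ.λ.1)))
  [4] λ.(λ.λ.λ.1) ((λ.λ.λ.1) (λ.λ.λ.1))
  [5] λ.λ.λ.1

Answer: normal form = λ.λ.λ.1  (in 5 steps)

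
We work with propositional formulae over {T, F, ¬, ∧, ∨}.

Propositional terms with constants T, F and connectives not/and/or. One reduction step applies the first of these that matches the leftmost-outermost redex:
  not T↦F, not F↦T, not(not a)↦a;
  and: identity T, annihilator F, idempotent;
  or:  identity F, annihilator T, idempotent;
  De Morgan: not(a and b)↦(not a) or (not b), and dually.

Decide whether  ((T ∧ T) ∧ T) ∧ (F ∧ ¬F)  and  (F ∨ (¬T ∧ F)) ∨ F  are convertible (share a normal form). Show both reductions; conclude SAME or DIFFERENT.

Answer: SAME — A ⇓ F, B ⇓ F

Derivation:
Term A:
  start: ((T ∧ T) ∧ T) ∧ (F ∧ ¬F)
  step 1: (T ∧ T) ∧ (F ∧ ¬F)
  step 2: T ∧ (F ∧ ¬F)
  step 3: F ∧ ¬F
  step 4: F

Term B:
  start: (F ∨ (¬T ∧ F)) ∨ F
  step 1: F ∨ (¬T ∧ F)
  step 2: ¬T ∧ F
  step 3: F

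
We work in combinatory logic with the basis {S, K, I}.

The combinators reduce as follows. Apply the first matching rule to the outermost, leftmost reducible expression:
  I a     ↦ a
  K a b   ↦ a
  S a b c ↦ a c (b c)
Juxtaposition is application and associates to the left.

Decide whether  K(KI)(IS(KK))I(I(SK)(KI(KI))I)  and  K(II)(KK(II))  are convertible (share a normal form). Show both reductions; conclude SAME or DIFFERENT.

Answer: SAME — A ⇓ I, B ⇓ I

Derivation:
Term A:
  start: K(KI)(IS(KK))I(I(SK)(KI(KI))I)
  [1] KII(I(SK)(KI(KI))I)
  [2] I(I(SK)(KI(KI))I)
  [3] I(SK)(KI(KI))I
  [4] SK(KI(KI))I
  [5] KI(KI(KI)I)
  [6] I

Term B:
  start: K(II)(KK(II))
  [1] II
  [2] I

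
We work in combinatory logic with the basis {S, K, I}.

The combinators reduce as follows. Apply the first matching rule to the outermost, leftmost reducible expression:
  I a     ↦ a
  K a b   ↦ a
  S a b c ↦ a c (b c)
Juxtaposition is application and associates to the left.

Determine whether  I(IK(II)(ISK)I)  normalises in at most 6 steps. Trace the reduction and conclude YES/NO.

  start: I(IK(II)(ISK)I)
  →1  IK(II)(ISK)I
  →2  K(II)(ISK)I
  →3  III
  →4  II
  →5  I

Answer: YES — reaches normal form I in 5 ≤ 6 steps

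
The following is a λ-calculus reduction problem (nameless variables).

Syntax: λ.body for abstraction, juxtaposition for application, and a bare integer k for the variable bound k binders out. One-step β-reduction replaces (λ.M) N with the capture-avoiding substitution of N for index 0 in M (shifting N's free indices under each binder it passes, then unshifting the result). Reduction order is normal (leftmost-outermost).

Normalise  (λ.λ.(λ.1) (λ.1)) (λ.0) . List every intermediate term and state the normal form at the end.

Answer: normal form = λ.0  (in 2 steps)

Derivation:
  start: (λ.λ.(λ.1) (λ.1)) (λ.0)
  [1] λ.(λ.1) (λ.1)
  [2] λ.0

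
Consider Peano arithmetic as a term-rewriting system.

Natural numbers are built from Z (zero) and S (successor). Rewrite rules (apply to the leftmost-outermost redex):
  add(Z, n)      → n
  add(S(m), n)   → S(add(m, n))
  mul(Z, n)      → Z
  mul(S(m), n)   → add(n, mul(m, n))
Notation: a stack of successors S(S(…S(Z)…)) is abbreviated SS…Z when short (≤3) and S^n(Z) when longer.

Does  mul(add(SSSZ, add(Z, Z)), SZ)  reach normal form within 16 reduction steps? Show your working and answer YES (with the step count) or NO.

Answer: YES — reaches normal form SSSZ in 15 ≤ 16 steps

Derivation:
  start: mul(add(SSSZ, add(Z, Z)), SZ)
  step 1: mul(S(add(SSZ, add(Z, Z))), SZ)
  step 2: add(SZ, mul(add(SSZ, add(Z, Z)), SZ))
  step 3: S(add(Z, mul(add(SSZ, add(Z, Z)), SZ)))
  step 4: S(mul(add(SSZ, add(Z, Z)), SZ))
  step 5: S(mul(S(add(SZ, add(Z, Z))), SZ))
  step 6: S(add(SZ, mul(add(SZ, add(Z, Z)), SZ)))
  step 7: S(S(add(Z, mul(add(SZ, add(Z, Z)), SZ))))
  step 8: S(S(mul(add(SZ, add(Z, Z)), SZ)))
  step 9: S(S(mul(S(add(Z, add(Z, Z))), SZ)))
  step 10: S(S(add(SZ, mul(add(Z, add(Z, Z)), SZ))))
  step 11: S(S(S(add(Z, mul(add(Z, add(Z, Z)), SZ)))))
  step 12: S(S(S(mul(add(Z, add(Z, Z)), SZ))))
  step 13: S(S(S(mul(add(Z, Z), SZ))))
  step 14: S(S(S(mul(Z, SZ))))
  step 15: SSSZ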